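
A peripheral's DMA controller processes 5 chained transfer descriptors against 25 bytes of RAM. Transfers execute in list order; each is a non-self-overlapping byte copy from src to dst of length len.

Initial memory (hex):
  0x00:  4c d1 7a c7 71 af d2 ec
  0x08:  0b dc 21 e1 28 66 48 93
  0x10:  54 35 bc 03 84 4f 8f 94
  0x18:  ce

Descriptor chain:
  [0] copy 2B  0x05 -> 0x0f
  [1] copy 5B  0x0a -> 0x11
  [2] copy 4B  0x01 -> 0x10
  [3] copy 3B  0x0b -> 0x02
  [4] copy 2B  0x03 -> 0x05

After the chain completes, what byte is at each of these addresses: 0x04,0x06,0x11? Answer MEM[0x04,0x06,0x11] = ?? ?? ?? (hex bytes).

MEM[0x04,0x06,0x11] = 66 66 7a

D0: mem[0x0f..0x10] <- [af d2]
D1: mem[0x11..0x15] <- [21 e1 28 66 48]
D2: mem[0x10..0x13] <- [d1 7a c7 71]
D3: mem[0x02..0x04] <- [e1 28 66]
D4: mem[0x05..0x06] <- [28 66]
query mem[0x04]=0x66, mem[0x06]=0x66, mem[0x11]=0x7a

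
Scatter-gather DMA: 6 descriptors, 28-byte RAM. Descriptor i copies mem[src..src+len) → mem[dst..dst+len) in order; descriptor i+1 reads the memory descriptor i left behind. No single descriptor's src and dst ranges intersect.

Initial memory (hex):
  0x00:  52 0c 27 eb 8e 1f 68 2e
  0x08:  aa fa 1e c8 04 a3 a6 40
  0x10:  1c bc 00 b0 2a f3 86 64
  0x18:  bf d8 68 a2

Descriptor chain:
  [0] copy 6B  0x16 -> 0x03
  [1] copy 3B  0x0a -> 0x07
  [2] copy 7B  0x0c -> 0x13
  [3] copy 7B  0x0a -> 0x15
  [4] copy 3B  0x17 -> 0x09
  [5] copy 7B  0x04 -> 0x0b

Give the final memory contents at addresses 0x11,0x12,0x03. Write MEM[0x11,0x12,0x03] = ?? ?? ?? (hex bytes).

#0 dst[0x03+6] := {0x86,0x64,0xbf,0xd8,0x68,0xa2}
#1 dst[0x07+3] := {0x1e,0xc8,0x04}
#2 dst[0x13+7] := {0x04,0xa3,0xa6,0x40,0x1c,0xbc,0x00}
#3 dst[0x15+7] := {0x1e,0xc8,0x04,0xa3,0xa6,0x40,0x1c}
#4 dst[0x09+3] := {0x04,0xa3,0xa6}
#5 dst[0x0b+7] := {0x64,0xbf,0xd8,0x1e,0xc8,0x04,0xa3}
query mem[0x11]=0xa3, mem[0x12]=0x00, mem[0x03]=0x86

MEM[0x11,0x12,0x03] = a3 00 86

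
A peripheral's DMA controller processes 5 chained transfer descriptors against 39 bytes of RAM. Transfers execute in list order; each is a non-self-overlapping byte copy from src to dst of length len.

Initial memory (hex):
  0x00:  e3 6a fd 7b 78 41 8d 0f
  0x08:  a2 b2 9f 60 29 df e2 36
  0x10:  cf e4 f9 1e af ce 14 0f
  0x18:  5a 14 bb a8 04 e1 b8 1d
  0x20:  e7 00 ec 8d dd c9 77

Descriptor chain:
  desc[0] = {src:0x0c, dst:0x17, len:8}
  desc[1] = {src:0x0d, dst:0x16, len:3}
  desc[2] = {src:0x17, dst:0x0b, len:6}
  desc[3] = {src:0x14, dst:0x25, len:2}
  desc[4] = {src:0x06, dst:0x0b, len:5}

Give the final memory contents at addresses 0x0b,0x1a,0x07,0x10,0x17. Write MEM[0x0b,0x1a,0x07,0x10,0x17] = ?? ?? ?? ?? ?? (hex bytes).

MEM[0x0b,0x1a,0x07,0x10,0x17] = 8d 36 0f e4 e2

[0] 0x0c->0x17 len=8 : 29 df e2 36 cf e4 f9 1e
[1] 0x0d->0x16 len=3 : df e2 36
[2] 0x17->0x0b len=6 : e2 36 e2 36 cf e4
[3] 0x14->0x25 len=2 : af ce
[4] 0x06->0x0b len=5 : 8d 0f a2 b2 9f
query mem[0x0b]=0x8d, mem[0x1a]=0x36, mem[0x07]=0x0f, mem[0x10]=0xe4, mem[0x17]=0xe2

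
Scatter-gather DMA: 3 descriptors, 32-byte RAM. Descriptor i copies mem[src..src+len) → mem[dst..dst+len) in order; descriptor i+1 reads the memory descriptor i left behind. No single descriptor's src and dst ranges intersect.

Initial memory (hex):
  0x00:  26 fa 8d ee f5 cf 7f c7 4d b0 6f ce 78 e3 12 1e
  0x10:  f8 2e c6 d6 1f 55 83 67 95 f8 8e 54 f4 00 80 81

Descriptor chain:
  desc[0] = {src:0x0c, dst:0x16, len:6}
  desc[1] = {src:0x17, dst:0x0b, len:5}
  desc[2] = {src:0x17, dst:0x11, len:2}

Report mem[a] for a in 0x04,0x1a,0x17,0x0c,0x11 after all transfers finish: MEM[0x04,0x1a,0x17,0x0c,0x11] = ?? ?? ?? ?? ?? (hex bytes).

MEM[0x04,0x1a,0x17,0x0c,0x11] = f5 f8 e3 12 e3

  after D0: wrote 6B at 0x16 = 78e3121ef82e
  after D1: wrote 5B at 0x0b = e3121ef82e
  after D2: wrote 2B at 0x11 = e312
query mem[0x04]=0xf5, mem[0x1a]=0xf8, mem[0x17]=0xe3, mem[0x0c]=0x12, mem[0x11]=0xe3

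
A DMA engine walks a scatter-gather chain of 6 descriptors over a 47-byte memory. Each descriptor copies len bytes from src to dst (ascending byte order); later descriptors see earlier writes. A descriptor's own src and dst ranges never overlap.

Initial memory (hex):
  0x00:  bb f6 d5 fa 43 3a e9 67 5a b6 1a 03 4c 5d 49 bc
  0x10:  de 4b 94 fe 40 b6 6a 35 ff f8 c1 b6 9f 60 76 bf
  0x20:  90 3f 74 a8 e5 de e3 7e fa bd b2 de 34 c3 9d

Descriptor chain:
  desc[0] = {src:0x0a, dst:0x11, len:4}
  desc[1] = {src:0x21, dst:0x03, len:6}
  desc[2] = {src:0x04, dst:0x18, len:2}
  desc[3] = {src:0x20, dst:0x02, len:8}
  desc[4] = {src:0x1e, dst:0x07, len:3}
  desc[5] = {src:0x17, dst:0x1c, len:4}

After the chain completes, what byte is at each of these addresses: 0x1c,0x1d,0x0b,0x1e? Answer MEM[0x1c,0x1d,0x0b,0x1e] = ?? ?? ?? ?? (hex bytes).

MEM[0x1c,0x1d,0x0b,0x1e] = 35 74 03 a8

  after D0: wrote 4B at 0x11 = 1a034c5d
  after D1: wrote 6B at 0x03 = 3f74a8e5dee3
  after D2: wrote 2B at 0x18 = 74a8
  after D3: wrote 8B at 0x02 = 903f74a8e5dee37e
  after D4: wrote 3B at 0x07 = 76bf90
  after D5: wrote 4B at 0x1c = 3574a8c1
query mem[0x1c]=0x35, mem[0x1d]=0x74, mem[0x0b]=0x03, mem[0x1e]=0xa8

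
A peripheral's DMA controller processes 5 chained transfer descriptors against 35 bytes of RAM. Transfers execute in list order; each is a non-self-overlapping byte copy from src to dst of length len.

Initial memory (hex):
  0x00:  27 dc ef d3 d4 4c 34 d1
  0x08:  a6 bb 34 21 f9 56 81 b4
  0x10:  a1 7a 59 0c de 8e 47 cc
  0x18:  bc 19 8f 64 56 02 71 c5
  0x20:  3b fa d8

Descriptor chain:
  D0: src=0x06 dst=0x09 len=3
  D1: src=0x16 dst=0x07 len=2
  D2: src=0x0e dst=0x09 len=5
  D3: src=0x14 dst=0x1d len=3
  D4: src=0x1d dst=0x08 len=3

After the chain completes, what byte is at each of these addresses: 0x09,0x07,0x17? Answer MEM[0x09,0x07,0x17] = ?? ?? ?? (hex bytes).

#0 dst[0x09+3] := {0x34,0xd1,0xa6}
#1 dst[0x07+2] := {0x47,0xcc}
#2 dst[0x09+5] := {0x81,0xb4,0xa1,0x7a,0x59}
#3 dst[0x1d+3] := {0xde,0x8e,0x47}
#4 dst[0x08+3] := {0xde,0x8e,0x47}
query mem[0x09]=0x8e, mem[0x07]=0x47, mem[0x17]=0xcc

MEM[0x09,0x07,0x17] = 8e 47 cc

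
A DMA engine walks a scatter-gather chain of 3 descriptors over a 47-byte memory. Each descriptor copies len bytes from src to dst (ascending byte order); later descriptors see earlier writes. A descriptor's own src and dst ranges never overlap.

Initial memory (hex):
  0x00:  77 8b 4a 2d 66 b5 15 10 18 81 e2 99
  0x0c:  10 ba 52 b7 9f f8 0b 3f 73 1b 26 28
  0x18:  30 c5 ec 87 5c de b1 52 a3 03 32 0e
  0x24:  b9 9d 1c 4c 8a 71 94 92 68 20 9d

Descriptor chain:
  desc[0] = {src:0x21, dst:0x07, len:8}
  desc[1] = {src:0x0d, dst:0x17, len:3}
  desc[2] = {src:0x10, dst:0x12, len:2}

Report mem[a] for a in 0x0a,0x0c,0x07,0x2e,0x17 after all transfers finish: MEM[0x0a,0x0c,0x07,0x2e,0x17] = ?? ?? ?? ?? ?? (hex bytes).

MEM[0x0a,0x0c,0x07,0x2e,0x17] = b9 1c 03 9d 4c

  after D0: wrote 8B at 0x07 = 03320eb99d1c4c8a
  after D1: wrote 3B at 0x17 = 4c8ab7
  after D2: wrote 2B at 0x12 = 9ff8
query mem[0x0a]=0xb9, mem[0x0c]=0x1c, mem[0x07]=0x03, mem[0x2e]=0x9d, mem[0x17]=0x4c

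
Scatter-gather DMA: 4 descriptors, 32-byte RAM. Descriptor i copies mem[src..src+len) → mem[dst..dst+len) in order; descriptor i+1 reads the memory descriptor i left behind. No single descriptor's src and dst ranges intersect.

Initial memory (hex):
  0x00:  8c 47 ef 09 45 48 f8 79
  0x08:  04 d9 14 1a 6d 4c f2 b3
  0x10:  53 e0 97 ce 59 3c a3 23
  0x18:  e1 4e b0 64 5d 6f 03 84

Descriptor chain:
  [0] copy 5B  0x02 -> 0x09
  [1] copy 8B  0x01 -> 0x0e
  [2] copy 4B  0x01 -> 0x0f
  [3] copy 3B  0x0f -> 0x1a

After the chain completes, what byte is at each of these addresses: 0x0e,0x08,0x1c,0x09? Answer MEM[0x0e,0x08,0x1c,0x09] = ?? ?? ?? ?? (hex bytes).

MEM[0x0e,0x08,0x1c,0x09] = 47 04 09 ef

[0] 0x02->0x09 len=5 : ef 09 45 48 f8
[1] 0x01->0x0e len=8 : 47 ef 09 45 48 f8 79 04
[2] 0x01->0x0f len=4 : 47 ef 09 45
[3] 0x0f->0x1a len=3 : 47 ef 09
query mem[0x0e]=0x47, mem[0x08]=0x04, mem[0x1c]=0x09, mem[0x09]=0xef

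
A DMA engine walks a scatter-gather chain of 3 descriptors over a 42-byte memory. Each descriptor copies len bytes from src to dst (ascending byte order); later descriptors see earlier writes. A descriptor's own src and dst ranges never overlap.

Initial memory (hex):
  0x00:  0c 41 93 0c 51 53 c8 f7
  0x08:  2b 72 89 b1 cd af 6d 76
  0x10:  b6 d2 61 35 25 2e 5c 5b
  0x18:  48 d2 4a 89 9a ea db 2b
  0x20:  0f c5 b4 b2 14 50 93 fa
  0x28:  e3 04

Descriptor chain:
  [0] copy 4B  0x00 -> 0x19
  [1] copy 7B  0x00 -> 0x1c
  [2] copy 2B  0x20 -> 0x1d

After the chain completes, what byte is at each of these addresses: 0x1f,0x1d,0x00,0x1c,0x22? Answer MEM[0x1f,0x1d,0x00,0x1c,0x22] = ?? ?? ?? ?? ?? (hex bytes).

MEM[0x1f,0x1d,0x00,0x1c,0x22] = 0c 51 0c 0c c8

D0: mem[0x19..0x1c] <- [0c 41 93 0c]
D1: mem[0x1c..0x22] <- [0c 41 93 0c 51 53 c8]
D2: mem[0x1d..0x1e] <- [51 53]
query mem[0x1f]=0x0c, mem[0x1d]=0x51, mem[0x00]=0x0c, mem[0x1c]=0x0c, mem[0x22]=0xc8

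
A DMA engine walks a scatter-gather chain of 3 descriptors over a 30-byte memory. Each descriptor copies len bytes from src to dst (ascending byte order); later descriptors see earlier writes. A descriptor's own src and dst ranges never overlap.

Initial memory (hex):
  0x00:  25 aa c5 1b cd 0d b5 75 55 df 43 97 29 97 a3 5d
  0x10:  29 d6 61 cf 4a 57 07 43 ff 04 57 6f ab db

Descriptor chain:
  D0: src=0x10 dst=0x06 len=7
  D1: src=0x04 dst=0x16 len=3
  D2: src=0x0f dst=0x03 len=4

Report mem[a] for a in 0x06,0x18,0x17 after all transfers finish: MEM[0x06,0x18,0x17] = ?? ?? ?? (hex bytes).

MEM[0x06,0x18,0x17] = 61 29 0d

[0] 0x10->0x06 len=7 : 29 d6 61 cf 4a 57 07
[1] 0x04->0x16 len=3 : cd 0d 29
[2] 0x0f->0x03 len=4 : 5d 29 d6 61
query mem[0x06]=0x61, mem[0x18]=0x29, mem[0x17]=0x0d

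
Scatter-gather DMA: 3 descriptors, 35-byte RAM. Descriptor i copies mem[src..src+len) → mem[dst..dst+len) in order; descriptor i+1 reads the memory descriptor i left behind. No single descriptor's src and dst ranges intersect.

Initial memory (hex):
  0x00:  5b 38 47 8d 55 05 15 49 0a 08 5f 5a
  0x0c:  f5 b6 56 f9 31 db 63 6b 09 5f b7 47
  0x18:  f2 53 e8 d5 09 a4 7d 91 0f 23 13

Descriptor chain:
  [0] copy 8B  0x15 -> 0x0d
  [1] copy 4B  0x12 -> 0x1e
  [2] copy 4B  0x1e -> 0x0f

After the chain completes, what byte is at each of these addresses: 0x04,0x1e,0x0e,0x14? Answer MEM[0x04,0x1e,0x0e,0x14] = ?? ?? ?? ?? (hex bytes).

MEM[0x04,0x1e,0x0e,0x14] = 55 e8 b7 09

  after D0: wrote 8B at 0x0d = 5fb747f253e8d509
  after D1: wrote 4B at 0x1e = e8d5095f
  after D2: wrote 4B at 0x0f = e8d5095f
query mem[0x04]=0x55, mem[0x1e]=0xe8, mem[0x0e]=0xb7, mem[0x14]=0x09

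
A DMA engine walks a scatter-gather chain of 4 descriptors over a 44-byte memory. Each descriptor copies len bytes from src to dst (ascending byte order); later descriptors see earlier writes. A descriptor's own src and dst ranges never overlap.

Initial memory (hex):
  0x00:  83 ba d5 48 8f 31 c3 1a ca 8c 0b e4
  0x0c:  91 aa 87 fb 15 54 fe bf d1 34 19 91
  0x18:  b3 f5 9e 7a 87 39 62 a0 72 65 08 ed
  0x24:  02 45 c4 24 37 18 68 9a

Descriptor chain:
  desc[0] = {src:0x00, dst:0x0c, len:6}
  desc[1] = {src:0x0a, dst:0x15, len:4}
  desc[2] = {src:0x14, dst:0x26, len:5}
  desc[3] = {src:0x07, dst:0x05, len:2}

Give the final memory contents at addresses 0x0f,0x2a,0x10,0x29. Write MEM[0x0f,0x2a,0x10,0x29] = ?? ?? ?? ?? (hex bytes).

#0 dst[0x0c+6] := {0x83,0xba,0xd5,0x48,0x8f,0x31}
#1 dst[0x15+4] := {0x0b,0xe4,0x83,0xba}
#2 dst[0x26+5] := {0xd1,0x0b,0xe4,0x83,0xba}
#3 dst[0x05+2] := {0x1a,0xca}
query mem[0x0f]=0x48, mem[0x2a]=0xba, mem[0x10]=0x8f, mem[0x29]=0x83

MEM[0x0f,0x2a,0x10,0x29] = 48 ba 8f 83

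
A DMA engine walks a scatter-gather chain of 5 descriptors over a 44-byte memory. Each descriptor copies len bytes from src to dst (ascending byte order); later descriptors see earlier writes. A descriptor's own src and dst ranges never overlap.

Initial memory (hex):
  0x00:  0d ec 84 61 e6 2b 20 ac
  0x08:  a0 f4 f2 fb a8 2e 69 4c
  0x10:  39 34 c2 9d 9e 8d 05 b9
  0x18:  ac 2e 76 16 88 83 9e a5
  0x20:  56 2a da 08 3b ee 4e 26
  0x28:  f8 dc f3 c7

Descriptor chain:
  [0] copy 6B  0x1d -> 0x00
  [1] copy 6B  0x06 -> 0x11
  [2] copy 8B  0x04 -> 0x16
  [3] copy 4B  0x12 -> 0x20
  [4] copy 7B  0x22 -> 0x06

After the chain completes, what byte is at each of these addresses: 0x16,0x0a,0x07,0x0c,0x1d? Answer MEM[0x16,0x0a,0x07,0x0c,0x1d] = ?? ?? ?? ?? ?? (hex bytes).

MEM[0x16,0x0a,0x07,0x0c,0x1d] = 2a 4e f2 f8 fb

  after D0: wrote 6B at 0x00 = 839ea5562ada
  after D1: wrote 6B at 0x11 = 20aca0f4f2fb
  after D2: wrote 8B at 0x16 = 2ada20aca0f4f2fb
  after D3: wrote 4B at 0x20 = aca0f4f2
  after D4: wrote 7B at 0x06 = f4f23bee4e26f8
query mem[0x16]=0x2a, mem[0x0a]=0x4e, mem[0x07]=0xf2, mem[0x0c]=0xf8, mem[0x1d]=0xfb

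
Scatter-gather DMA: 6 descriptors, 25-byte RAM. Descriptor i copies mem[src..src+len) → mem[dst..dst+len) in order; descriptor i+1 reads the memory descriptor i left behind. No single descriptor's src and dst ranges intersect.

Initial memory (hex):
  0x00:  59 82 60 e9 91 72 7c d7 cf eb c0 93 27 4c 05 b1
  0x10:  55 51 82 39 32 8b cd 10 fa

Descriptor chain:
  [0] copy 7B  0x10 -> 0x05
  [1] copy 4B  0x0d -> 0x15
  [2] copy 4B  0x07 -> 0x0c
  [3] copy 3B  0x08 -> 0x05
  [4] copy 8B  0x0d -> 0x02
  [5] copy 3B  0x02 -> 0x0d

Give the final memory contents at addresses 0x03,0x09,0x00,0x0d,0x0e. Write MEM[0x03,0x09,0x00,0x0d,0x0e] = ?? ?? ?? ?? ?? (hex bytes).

MEM[0x03,0x09,0x00,0x0d,0x0e] = 32 32 59 39 32

#0 dst[0x05+7] := {0x55,0x51,0x82,0x39,0x32,0x8b,0xcd}
#1 dst[0x15+4] := {0x4c,0x05,0xb1,0x55}
#2 dst[0x0c+4] := {0x82,0x39,0x32,0x8b}
#3 dst[0x05+3] := {0x39,0x32,0x8b}
#4 dst[0x02+8] := {0x39,0x32,0x8b,0x55,0x51,0x82,0x39,0x32}
#5 dst[0x0d+3] := {0x39,0x32,0x8b}
query mem[0x03]=0x32, mem[0x09]=0x32, mem[0x00]=0x59, mem[0x0d]=0x39, mem[0x0e]=0x32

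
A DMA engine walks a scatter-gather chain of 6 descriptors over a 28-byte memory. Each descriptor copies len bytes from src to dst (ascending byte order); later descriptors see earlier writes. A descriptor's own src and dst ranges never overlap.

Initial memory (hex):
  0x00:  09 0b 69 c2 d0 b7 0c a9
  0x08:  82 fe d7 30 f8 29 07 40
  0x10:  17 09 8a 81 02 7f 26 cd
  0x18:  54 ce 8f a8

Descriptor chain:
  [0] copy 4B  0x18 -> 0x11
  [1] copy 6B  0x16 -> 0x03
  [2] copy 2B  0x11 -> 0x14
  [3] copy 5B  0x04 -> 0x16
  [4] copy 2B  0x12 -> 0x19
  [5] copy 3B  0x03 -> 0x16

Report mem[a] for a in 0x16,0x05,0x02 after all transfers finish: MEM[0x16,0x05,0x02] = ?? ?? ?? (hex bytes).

MEM[0x16,0x05,0x02] = 26 54 69

[0] 0x18->0x11 len=4 : 54 ce 8f a8
[1] 0x16->0x03 len=6 : 26 cd 54 ce 8f a8
[2] 0x11->0x14 len=2 : 54 ce
[3] 0x04->0x16 len=5 : cd 54 ce 8f a8
[4] 0x12->0x19 len=2 : ce 8f
[5] 0x03->0x16 len=3 : 26 cd 54
query mem[0x16]=0x26, mem[0x05]=0x54, mem[0x02]=0x69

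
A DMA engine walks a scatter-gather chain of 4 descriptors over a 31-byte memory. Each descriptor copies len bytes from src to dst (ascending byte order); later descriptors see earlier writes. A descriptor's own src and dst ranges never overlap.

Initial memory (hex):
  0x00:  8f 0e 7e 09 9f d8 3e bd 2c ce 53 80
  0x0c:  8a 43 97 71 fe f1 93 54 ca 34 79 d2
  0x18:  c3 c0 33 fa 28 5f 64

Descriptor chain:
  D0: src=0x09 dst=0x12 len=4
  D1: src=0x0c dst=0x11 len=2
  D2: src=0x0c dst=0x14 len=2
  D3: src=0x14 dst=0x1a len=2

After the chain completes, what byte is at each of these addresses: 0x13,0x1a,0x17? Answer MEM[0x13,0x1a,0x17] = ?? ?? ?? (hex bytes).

D0: mem[0x12..0x15] <- [ce 53 80 8a]
D1: mem[0x11..0x12] <- [8a 43]
D2: mem[0x14..0x15] <- [8a 43]
D3: mem[0x1a..0x1b] <- [8a 43]
query mem[0x13]=0x53, mem[0x1a]=0x8a, mem[0x17]=0xd2

MEM[0x13,0x1a,0x17] = 53 8a d2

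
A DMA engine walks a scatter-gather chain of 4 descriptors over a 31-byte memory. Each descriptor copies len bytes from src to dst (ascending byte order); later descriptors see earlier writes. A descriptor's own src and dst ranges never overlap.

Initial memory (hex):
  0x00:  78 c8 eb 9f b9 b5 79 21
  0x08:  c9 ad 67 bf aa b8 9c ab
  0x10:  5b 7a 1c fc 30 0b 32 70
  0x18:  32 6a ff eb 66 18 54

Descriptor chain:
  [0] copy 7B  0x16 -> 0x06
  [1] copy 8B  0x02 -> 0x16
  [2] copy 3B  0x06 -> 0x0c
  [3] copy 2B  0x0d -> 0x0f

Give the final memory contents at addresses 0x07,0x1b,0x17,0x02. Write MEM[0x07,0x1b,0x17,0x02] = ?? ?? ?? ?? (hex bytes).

  after D0: wrote 7B at 0x06 = 3270326affeb66
  after D1: wrote 8B at 0x16 = eb9fb9b53270326a
  after D2: wrote 3B at 0x0c = 327032
  after D3: wrote 2B at 0x0f = 7032
query mem[0x07]=0x70, mem[0x1b]=0x70, mem[0x17]=0x9f, mem[0x02]=0xeb

MEM[0x07,0x1b,0x17,0x02] = 70 70 9f eb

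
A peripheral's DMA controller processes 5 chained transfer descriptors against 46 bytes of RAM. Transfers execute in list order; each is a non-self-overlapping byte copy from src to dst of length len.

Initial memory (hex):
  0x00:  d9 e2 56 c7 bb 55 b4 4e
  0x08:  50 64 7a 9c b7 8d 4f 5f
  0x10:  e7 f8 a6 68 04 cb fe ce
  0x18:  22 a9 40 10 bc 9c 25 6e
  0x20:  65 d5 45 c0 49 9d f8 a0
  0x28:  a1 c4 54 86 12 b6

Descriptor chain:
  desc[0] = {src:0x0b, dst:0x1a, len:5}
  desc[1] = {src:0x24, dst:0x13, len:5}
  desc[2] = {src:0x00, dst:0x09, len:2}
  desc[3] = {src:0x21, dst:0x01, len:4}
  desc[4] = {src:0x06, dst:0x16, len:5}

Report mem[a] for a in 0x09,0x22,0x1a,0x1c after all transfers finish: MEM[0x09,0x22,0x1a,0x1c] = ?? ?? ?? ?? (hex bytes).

  after D0: wrote 5B at 0x1a = 9cb78d4f5f
  after D1: wrote 5B at 0x13 = 499df8a0a1
  after D2: wrote 2B at 0x09 = d9e2
  after D3: wrote 4B at 0x01 = d545c049
  after D4: wrote 5B at 0x16 = b44e50d9e2
query mem[0x09]=0xd9, mem[0x22]=0x45, mem[0x1a]=0xe2, mem[0x1c]=0x8d

MEM[0x09,0x22,0x1a,0x1c] = d9 45 e2 8d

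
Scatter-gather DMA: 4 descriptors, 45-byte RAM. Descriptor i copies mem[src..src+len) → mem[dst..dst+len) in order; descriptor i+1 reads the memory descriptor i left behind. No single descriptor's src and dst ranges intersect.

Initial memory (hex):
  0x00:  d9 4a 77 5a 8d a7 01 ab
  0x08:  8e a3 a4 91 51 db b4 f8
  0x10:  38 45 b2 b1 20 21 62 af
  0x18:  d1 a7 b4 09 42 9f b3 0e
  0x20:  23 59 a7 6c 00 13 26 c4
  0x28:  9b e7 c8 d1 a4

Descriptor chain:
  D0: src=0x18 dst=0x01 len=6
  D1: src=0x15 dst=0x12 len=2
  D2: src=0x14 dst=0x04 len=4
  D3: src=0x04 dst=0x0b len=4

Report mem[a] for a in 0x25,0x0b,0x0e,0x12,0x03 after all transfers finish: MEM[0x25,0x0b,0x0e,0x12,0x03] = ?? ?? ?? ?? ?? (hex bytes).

#0 dst[0x01+6] := {0xd1,0xa7,0xb4,0x09,0x42,0x9f}
#1 dst[0x12+2] := {0x21,0x62}
#2 dst[0x04+4] := {0x20,0x21,0x62,0xaf}
#3 dst[0x0b+4] := {0x20,0x21,0x62,0xaf}
query mem[0x25]=0x13, mem[0x0b]=0x20, mem[0x0e]=0xaf, mem[0x12]=0x21, mem[0x03]=0xb4

MEM[0x25,0x0b,0x0e,0x12,0x03] = 13 20 af 21 b4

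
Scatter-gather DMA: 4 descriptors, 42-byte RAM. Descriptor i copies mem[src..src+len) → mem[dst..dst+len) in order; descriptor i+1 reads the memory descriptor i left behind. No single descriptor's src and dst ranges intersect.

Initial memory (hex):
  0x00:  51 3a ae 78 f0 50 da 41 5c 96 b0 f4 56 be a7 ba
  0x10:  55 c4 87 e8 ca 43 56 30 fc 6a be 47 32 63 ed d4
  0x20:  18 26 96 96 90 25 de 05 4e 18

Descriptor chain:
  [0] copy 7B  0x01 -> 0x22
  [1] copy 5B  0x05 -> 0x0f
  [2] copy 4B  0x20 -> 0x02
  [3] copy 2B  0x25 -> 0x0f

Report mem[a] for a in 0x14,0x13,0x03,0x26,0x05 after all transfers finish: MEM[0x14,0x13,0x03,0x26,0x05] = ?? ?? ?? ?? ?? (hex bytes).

MEM[0x14,0x13,0x03,0x26,0x05] = ca 96 26 50 ae

D0: mem[0x22..0x28] <- [3a ae 78 f0 50 da 41]
D1: mem[0x0f..0x13] <- [50 da 41 5c 96]
D2: mem[0x02..0x05] <- [18 26 3a ae]
D3: mem[0x0f..0x10] <- [f0 50]
query mem[0x14]=0xca, mem[0x13]=0x96, mem[0x03]=0x26, mem[0x26]=0x50, mem[0x05]=0xae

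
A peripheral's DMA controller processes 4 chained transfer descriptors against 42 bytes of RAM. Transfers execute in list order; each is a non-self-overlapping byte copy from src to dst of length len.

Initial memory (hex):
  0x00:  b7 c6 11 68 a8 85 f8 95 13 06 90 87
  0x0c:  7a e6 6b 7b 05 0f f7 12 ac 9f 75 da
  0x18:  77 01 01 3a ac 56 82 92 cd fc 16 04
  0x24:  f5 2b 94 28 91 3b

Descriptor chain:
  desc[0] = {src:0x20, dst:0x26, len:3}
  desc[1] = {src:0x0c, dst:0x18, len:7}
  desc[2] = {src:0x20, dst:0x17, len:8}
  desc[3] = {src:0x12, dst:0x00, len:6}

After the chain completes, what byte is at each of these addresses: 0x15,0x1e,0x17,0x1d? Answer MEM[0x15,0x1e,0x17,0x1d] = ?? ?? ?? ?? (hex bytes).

MEM[0x15,0x1e,0x17,0x1d] = 9f fc cd cd

  after D0: wrote 3B at 0x26 = cdfc16
  after D1: wrote 7B at 0x18 = 7ae66b7b050ff7
  after D2: wrote 8B at 0x17 = cdfc1604f52bcdfc
  after D3: wrote 6B at 0x00 = f712ac9f75cd
query mem[0x15]=0x9f, mem[0x1e]=0xfc, mem[0x17]=0xcd, mem[0x1d]=0xcd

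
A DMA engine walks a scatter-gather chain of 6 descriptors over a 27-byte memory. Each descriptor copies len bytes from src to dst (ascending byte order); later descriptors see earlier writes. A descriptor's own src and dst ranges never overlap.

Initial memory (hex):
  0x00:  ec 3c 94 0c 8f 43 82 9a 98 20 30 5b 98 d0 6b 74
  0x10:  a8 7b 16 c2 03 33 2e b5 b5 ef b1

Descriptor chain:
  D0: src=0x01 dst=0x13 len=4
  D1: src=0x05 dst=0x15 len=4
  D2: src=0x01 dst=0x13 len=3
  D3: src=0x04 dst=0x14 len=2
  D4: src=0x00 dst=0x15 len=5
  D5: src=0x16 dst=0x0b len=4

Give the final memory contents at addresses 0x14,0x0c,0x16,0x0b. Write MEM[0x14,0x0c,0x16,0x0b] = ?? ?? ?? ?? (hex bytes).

MEM[0x14,0x0c,0x16,0x0b] = 8f 94 3c 3c

D0: mem[0x13..0x16] <- [3c 94 0c 8f]
D1: mem[0x15..0x18] <- [43 82 9a 98]
D2: mem[0x13..0x15] <- [3c 94 0c]
D3: mem[0x14..0x15] <- [8f 43]
D4: mem[0x15..0x19] <- [ec 3c 94 0c 8f]
D5: mem[0x0b..0x0e] <- [3c 94 0c 8f]
query mem[0x14]=0x8f, mem[0x0c]=0x94, mem[0x16]=0x3c, mem[0x0b]=0x3c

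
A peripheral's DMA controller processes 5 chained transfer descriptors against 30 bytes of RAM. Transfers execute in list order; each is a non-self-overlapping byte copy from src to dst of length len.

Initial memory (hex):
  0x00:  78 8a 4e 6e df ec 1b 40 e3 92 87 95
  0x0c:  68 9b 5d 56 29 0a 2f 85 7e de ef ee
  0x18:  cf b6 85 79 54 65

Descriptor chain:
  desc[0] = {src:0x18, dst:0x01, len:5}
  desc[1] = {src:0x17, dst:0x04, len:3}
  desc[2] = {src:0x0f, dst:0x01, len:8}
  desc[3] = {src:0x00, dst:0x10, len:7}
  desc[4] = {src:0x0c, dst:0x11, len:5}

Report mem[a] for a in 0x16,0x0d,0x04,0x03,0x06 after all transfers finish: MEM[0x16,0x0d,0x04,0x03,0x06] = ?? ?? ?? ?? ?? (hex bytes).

MEM[0x16,0x0d,0x04,0x03,0x06] = 7e 9b 2f 0a 7e

#0 dst[0x01+5] := {0xcf,0xb6,0x85,0x79,0x54}
#1 dst[0x04+3] := {0xee,0xcf,0xb6}
#2 dst[0x01+8] := {0x56,0x29,0x0a,0x2f,0x85,0x7e,0xde,0xef}
#3 dst[0x10+7] := {0x78,0x56,0x29,0x0a,0x2f,0x85,0x7e}
#4 dst[0x11+5] := {0x68,0x9b,0x5d,0x56,0x78}
query mem[0x16]=0x7e, mem[0x0d]=0x9b, mem[0x04]=0x2f, mem[0x03]=0x0a, mem[0x06]=0x7e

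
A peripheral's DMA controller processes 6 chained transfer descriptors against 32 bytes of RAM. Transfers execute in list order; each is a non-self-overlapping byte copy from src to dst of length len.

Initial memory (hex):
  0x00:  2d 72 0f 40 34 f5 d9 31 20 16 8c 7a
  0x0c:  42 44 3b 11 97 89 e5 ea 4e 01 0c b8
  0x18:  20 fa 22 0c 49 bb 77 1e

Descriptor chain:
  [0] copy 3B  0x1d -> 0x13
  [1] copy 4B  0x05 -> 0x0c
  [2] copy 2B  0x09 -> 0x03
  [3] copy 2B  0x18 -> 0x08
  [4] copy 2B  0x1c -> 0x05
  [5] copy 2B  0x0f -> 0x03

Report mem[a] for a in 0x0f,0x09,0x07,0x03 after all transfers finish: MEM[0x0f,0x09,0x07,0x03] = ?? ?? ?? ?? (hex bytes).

[0] 0x1d->0x13 len=3 : bb 77 1e
[1] 0x05->0x0c len=4 : f5 d9 31 20
[2] 0x09->0x03 len=2 : 16 8c
[3] 0x18->0x08 len=2 : 20 fa
[4] 0x1c->0x05 len=2 : 49 bb
[5] 0x0f->0x03 len=2 : 20 97
query mem[0x0f]=0x20, mem[0x09]=0xfa, mem[0x07]=0x31, mem[0x03]=0x20

MEM[0x0f,0x09,0x07,0x03] = 20 fa 31 20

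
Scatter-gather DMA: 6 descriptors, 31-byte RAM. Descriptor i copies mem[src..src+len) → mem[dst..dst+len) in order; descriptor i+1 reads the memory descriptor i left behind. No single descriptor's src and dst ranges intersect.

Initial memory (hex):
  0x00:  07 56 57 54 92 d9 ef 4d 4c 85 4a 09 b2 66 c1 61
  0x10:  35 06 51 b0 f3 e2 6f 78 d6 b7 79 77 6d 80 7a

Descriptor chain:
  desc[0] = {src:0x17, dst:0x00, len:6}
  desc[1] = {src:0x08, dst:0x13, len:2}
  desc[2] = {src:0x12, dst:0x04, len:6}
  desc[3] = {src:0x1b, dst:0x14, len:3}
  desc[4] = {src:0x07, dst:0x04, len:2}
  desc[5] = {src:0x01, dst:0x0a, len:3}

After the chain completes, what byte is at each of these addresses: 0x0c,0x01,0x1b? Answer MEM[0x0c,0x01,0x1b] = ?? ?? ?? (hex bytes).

MEM[0x0c,0x01,0x1b] = 79 d6 77

#0 dst[0x00+6] := {0x78,0xd6,0xb7,0x79,0x77,0x6d}
#1 dst[0x13+2] := {0x4c,0x85}
#2 dst[0x04+6] := {0x51,0x4c,0x85,0xe2,0x6f,0x78}
#3 dst[0x14+3] := {0x77,0x6d,0x80}
#4 dst[0x04+2] := {0xe2,0x6f}
#5 dst[0x0a+3] := {0xd6,0xb7,0x79}
query mem[0x0c]=0x79, mem[0x01]=0xd6, mem[0x1b]=0x77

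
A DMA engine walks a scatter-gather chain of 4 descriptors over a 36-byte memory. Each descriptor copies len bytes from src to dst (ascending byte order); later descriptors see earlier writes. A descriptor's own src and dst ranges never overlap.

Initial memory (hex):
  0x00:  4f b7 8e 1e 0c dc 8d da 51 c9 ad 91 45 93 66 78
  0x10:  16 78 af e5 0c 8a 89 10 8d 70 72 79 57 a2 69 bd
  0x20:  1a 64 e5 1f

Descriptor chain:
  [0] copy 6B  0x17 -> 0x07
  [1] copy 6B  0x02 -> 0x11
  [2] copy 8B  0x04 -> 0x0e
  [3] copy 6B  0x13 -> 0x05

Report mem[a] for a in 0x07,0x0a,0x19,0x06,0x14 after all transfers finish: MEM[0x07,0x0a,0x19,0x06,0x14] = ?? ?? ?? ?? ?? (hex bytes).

MEM[0x07,0x0a,0x19,0x06,0x14] = 79 8d 70 72 72

[0] 0x17->0x07 len=6 : 10 8d 70 72 79 57
[1] 0x02->0x11 len=6 : 8e 1e 0c dc 8d 10
[2] 0x04->0x0e len=8 : 0c dc 8d 10 8d 70 72 79
[3] 0x13->0x05 len=6 : 70 72 79 10 10 8d
query mem[0x07]=0x79, mem[0x0a]=0x8d, mem[0x19]=0x70, mem[0x06]=0x72, mem[0x14]=0x72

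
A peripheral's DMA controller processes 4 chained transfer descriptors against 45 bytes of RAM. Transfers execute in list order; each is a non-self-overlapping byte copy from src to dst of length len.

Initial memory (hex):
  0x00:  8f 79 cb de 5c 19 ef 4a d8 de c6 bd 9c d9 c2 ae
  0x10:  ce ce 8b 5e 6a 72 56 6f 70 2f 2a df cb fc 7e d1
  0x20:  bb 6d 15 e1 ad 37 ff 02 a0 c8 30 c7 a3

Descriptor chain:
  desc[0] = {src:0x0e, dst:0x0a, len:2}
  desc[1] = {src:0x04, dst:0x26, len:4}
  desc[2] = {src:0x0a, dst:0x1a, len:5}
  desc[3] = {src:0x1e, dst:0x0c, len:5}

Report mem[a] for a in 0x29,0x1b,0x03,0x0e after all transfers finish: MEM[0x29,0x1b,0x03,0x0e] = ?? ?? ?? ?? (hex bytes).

MEM[0x29,0x1b,0x03,0x0e] = 4a ae de bb

D0: mem[0x0a..0x0b] <- [c2 ae]
D1: mem[0x26..0x29] <- [5c 19 ef 4a]
D2: mem[0x1a..0x1e] <- [c2 ae 9c d9 c2]
D3: mem[0x0c..0x10] <- [c2 d1 bb 6d 15]
query mem[0x29]=0x4a, mem[0x1b]=0xae, mem[0x03]=0xde, mem[0x0e]=0xbb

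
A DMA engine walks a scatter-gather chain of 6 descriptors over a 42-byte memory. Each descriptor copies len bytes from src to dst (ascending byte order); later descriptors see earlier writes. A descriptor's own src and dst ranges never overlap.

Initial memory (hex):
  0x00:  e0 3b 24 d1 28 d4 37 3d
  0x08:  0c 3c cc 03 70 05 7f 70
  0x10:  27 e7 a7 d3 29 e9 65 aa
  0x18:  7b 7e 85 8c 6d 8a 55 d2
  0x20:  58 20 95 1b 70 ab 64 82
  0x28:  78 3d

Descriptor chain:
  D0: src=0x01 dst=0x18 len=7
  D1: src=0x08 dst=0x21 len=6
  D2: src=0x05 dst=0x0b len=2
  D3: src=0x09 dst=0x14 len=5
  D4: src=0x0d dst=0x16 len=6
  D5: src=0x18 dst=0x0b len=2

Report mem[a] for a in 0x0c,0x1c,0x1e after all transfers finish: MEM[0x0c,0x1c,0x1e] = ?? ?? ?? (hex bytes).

  after D0: wrote 7B at 0x18 = 3b24d128d4373d
  after D1: wrote 6B at 0x21 = 0c3ccc037005
  after D2: wrote 2B at 0x0b = d437
  after D3: wrote 5B at 0x14 = 3cccd43705
  after D4: wrote 6B at 0x16 = 057f7027e7a7
  after D5: wrote 2B at 0x0b = 7027
query mem[0x0c]=0x27, mem[0x1c]=0xd4, mem[0x1e]=0x3d

MEM[0x0c,0x1c,0x1e] = 27 d4 3d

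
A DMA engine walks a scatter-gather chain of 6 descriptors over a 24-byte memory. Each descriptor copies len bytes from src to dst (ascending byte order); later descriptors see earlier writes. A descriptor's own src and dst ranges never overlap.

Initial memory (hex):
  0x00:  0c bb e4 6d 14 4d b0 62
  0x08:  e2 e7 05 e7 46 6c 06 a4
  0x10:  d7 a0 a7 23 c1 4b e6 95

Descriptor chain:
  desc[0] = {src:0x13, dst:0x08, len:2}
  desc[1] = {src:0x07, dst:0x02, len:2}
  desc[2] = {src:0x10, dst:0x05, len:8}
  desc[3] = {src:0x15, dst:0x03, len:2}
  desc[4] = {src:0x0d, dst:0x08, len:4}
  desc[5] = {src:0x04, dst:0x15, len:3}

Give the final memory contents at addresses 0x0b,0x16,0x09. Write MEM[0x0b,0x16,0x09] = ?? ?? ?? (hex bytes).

MEM[0x0b,0x16,0x09] = d7 d7 06

[0] 0x13->0x08 len=2 : 23 c1
[1] 0x07->0x02 len=2 : 62 23
[2] 0x10->0x05 len=8 : d7 a0 a7 23 c1 4b e6 95
[3] 0x15->0x03 len=2 : 4b e6
[4] 0x0d->0x08 len=4 : 6c 06 a4 d7
[5] 0x04->0x15 len=3 : e6 d7 a0
query mem[0x0b]=0xd7, mem[0x16]=0xd7, mem[0x09]=0x06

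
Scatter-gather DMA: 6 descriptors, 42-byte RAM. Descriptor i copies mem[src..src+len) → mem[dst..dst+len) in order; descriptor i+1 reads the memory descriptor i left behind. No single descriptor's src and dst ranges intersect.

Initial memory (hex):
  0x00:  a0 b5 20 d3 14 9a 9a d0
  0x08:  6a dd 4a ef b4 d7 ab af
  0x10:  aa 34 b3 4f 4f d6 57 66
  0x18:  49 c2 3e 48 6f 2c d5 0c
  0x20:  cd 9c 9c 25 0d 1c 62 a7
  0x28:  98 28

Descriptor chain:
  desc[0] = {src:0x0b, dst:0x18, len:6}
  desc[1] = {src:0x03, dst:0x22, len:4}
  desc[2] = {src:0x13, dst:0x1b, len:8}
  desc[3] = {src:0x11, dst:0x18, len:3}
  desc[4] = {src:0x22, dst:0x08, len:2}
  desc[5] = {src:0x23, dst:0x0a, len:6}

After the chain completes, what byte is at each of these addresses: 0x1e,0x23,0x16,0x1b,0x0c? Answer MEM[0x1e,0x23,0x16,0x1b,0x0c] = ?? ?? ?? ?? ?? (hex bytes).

MEM[0x1e,0x23,0x16,0x1b,0x0c] = 57 14 57 4f 9a

[0] 0x0b->0x18 len=6 : ef b4 d7 ab af aa
[1] 0x03->0x22 len=4 : d3 14 9a 9a
[2] 0x13->0x1b len=8 : 4f 4f d6 57 66 ef b4 d7
[3] 0x11->0x18 len=3 : 34 b3 4f
[4] 0x22->0x08 len=2 : d7 14
[5] 0x23->0x0a len=6 : 14 9a 9a 62 a7 98
query mem[0x1e]=0x57, mem[0x23]=0x14, mem[0x16]=0x57, mem[0x1b]=0x4f, mem[0x0c]=0x9a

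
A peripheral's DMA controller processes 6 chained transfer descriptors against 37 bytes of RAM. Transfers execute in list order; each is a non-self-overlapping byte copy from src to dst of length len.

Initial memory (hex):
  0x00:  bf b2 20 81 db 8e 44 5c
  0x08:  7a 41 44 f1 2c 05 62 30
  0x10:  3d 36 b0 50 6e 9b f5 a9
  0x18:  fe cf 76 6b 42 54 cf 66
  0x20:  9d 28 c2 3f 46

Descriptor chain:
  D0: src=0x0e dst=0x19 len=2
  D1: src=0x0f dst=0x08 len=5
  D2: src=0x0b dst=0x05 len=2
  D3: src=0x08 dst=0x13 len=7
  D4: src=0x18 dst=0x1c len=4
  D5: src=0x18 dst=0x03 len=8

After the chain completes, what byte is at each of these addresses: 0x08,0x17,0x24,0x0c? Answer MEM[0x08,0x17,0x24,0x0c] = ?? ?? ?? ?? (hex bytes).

  after D0: wrote 2B at 0x19 = 6230
  after D1: wrote 5B at 0x08 = 303d36b050
  after D2: wrote 2B at 0x05 = b050
  after D3: wrote 7B at 0x13 = 303d36b0500562
  after D4: wrote 4B at 0x1c = 0562306b
  after D5: wrote 8B at 0x03 = 0562306b0562306b
query mem[0x08]=0x62, mem[0x17]=0x50, mem[0x24]=0x46, mem[0x0c]=0x50

MEM[0x08,0x17,0x24,0x0c] = 62 50 46 50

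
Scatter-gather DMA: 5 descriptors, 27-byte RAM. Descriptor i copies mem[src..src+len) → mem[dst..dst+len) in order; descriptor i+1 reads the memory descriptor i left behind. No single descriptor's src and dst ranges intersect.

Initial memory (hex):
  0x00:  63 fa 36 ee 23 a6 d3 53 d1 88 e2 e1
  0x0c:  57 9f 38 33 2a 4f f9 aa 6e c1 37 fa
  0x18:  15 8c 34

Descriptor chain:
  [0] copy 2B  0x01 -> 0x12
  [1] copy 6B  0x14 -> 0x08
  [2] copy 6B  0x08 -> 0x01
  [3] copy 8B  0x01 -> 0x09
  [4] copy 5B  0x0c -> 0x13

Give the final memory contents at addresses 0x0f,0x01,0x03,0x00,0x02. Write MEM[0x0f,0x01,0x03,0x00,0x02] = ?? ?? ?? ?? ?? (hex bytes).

  after D0: wrote 2B at 0x12 = fa36
  after D1: wrote 6B at 0x08 = 6ec137fa158c
  after D2: wrote 6B at 0x01 = 6ec137fa158c
  after D3: wrote 8B at 0x09 = 6ec137fa158c536e
  after D4: wrote 5B at 0x13 = fa158c536e
query mem[0x0f]=0x53, mem[0x01]=0x6e, mem[0x03]=0x37, mem[0x00]=0x63, mem[0x02]=0xc1

MEM[0x0f,0x01,0x03,0x00,0x02] = 53 6e 37 63 c1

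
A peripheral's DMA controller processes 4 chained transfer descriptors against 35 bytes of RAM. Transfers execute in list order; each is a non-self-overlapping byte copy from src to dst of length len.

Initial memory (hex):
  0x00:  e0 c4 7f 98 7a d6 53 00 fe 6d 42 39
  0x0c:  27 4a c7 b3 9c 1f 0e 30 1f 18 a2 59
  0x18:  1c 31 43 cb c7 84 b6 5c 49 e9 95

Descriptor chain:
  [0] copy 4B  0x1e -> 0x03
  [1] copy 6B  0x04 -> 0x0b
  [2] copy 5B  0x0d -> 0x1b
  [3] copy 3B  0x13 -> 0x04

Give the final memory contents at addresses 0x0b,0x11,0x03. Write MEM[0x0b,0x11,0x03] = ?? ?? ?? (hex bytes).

D0: mem[0x03..0x06] <- [b6 5c 49 e9]
D1: mem[0x0b..0x10] <- [5c 49 e9 00 fe 6d]
D2: mem[0x1b..0x1f] <- [e9 00 fe 6d 1f]
D3: mem[0x04..0x06] <- [30 1f 18]
query mem[0x0b]=0x5c, mem[0x11]=0x1f, mem[0x03]=0xb6

MEM[0x0b,0x11,0x03] = 5c 1f b6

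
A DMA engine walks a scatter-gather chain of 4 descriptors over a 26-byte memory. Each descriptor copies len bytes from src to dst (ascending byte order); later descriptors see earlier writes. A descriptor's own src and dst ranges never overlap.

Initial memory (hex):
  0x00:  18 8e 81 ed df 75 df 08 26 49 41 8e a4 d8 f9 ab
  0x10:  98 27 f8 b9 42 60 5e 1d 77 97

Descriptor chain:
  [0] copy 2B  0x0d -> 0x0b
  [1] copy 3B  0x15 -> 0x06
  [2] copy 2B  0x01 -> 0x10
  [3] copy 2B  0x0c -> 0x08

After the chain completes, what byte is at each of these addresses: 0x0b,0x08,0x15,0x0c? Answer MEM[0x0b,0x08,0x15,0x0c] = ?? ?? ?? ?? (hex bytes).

#0 dst[0x0b+2] := {0xd8,0xf9}
#1 dst[0x06+3] := {0x60,0x5e,0x1d}
#2 dst[0x10+2] := {0x8e,0x81}
#3 dst[0x08+2] := {0xf9,0xd8}
query mem[0x0b]=0xd8, mem[0x08]=0xf9, mem[0x15]=0x60, mem[0x0c]=0xf9

MEM[0x0b,0x08,0x15,0x0c] = d8 f9 60 f9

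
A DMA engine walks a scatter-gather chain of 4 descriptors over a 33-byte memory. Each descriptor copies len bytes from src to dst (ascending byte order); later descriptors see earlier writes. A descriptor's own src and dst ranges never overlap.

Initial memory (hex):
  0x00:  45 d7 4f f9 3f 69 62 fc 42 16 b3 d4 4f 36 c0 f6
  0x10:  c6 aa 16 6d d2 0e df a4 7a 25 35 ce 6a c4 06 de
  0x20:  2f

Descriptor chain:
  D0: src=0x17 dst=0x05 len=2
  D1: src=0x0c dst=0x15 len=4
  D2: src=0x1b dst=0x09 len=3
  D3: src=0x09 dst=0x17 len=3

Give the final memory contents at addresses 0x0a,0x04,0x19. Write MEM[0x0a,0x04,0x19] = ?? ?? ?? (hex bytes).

#0 dst[0x05+2] := {0xa4,0x7a}
#1 dst[0x15+4] := {0x4f,0x36,0xc0,0xf6}
#2 dst[0x09+3] := {0xce,0x6a,0xc4}
#3 dst[0x17+3] := {0xce,0x6a,0xc4}
query mem[0x0a]=0x6a, mem[0x04]=0x3f, mem[0x19]=0xc4

MEM[0x0a,0x04,0x19] = 6a 3f c4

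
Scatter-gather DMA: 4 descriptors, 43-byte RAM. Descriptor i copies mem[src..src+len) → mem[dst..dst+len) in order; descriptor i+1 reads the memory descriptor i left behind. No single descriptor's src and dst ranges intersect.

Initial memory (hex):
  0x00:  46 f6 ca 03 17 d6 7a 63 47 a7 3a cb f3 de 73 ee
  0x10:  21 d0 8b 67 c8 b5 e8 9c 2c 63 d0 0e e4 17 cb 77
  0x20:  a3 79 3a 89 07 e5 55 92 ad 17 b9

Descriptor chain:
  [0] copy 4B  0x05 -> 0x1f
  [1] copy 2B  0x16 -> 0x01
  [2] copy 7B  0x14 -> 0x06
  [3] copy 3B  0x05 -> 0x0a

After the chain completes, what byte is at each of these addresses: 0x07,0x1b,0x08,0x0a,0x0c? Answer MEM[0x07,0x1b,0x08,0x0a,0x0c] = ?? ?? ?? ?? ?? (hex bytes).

MEM[0x07,0x1b,0x08,0x0a,0x0c] = b5 0e e8 d6 b5

#0 dst[0x1f+4] := {0xd6,0x7a,0x63,0x47}
#1 dst[0x01+2] := {0xe8,0x9c}
#2 dst[0x06+7] := {0xc8,0xb5,0xe8,0x9c,0x2c,0x63,0xd0}
#3 dst[0x0a+3] := {0xd6,0xc8,0xb5}
query mem[0x07]=0xb5, mem[0x1b]=0x0e, mem[0x08]=0xe8, mem[0x0a]=0xd6, mem[0x0c]=0xb5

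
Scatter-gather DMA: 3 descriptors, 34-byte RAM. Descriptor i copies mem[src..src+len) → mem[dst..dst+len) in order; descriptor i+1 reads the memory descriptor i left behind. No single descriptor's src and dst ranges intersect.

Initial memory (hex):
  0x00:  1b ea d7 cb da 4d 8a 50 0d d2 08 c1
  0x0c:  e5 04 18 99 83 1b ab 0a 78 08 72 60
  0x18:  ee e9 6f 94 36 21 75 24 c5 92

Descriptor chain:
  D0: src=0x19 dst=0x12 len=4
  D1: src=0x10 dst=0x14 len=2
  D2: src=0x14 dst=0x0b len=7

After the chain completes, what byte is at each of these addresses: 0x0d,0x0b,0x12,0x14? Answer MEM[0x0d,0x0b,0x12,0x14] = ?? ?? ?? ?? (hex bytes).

  after D0: wrote 4B at 0x12 = e96f9436
  after D1: wrote 2B at 0x14 = 831b
  after D2: wrote 7B at 0x0b = 831b7260eee96f
query mem[0x0d]=0x72, mem[0x0b]=0x83, mem[0x12]=0xe9, mem[0x14]=0x83

MEM[0x0d,0x0b,0x12,0x14] = 72 83 e9 83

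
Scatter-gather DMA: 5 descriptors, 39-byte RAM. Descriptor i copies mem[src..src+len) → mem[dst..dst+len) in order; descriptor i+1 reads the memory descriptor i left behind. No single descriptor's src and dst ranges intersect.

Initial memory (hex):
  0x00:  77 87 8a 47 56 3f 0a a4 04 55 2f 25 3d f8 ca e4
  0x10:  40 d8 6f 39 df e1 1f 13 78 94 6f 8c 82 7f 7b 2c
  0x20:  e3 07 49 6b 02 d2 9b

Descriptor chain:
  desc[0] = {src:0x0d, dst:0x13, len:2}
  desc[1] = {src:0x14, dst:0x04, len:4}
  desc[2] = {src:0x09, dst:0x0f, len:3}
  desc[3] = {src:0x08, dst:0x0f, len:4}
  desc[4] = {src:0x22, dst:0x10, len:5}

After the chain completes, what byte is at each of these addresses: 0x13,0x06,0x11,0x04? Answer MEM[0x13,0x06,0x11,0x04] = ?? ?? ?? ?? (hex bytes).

MEM[0x13,0x06,0x11,0x04] = d2 1f 6b ca

  after D0: wrote 2B at 0x13 = f8ca
  after D1: wrote 4B at 0x04 = cae11f13
  after D2: wrote 3B at 0x0f = 552f25
  after D3: wrote 4B at 0x0f = 04552f25
  after D4: wrote 5B at 0x10 = 496b02d29b
query mem[0x13]=0xd2, mem[0x06]=0x1f, mem[0x11]=0x6b, mem[0x04]=0xca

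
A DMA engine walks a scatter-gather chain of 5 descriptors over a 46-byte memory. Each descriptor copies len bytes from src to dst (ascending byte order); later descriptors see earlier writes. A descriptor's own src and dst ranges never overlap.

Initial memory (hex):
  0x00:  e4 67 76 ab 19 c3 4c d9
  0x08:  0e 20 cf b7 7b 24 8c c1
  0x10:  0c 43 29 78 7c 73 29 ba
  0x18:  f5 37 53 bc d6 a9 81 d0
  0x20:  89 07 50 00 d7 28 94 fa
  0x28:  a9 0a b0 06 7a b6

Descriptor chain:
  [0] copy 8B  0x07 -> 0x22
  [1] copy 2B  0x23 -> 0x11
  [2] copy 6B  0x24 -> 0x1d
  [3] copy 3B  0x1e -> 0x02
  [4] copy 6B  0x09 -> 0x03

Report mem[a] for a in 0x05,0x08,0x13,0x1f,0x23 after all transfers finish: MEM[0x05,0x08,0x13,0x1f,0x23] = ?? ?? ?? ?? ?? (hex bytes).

D0: mem[0x22..0x29] <- [d9 0e 20 cf b7 7b 24 8c]
D1: mem[0x11..0x12] <- [0e 20]
D2: mem[0x1d..0x22] <- [20 cf b7 7b 24 8c]
D3: mem[0x02..0x04] <- [cf b7 7b]
D4: mem[0x03..0x08] <- [20 cf b7 7b 24 8c]
query mem[0x05]=0xb7, mem[0x08]=0x8c, mem[0x13]=0x78, mem[0x1f]=0xb7, mem[0x23]=0x0e

MEM[0x05,0x08,0x13,0x1f,0x23] = b7 8c 78 b7 0e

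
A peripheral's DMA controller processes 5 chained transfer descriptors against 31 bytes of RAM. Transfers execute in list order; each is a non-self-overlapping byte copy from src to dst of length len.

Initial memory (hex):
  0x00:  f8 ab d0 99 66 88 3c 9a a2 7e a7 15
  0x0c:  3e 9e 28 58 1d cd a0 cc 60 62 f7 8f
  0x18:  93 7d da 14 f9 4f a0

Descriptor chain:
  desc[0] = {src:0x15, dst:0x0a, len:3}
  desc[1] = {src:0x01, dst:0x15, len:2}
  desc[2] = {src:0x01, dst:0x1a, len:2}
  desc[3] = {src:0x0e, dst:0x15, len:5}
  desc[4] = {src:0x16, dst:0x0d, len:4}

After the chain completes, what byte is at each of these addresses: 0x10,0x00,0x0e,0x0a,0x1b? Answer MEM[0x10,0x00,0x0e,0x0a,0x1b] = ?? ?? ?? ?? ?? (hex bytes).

MEM[0x10,0x00,0x0e,0x0a,0x1b] = a0 f8 1d 62 d0

D0: mem[0x0a..0x0c] <- [62 f7 8f]
D1: mem[0x15..0x16] <- [ab d0]
D2: mem[0x1a..0x1b] <- [ab d0]
D3: mem[0x15..0x19] <- [28 58 1d cd a0]
D4: mem[0x0d..0x10] <- [58 1d cd a0]
query mem[0x10]=0xa0, mem[0x00]=0xf8, mem[0x0e]=0x1d, mem[0x0a]=0x62, mem[0x1b]=0xd0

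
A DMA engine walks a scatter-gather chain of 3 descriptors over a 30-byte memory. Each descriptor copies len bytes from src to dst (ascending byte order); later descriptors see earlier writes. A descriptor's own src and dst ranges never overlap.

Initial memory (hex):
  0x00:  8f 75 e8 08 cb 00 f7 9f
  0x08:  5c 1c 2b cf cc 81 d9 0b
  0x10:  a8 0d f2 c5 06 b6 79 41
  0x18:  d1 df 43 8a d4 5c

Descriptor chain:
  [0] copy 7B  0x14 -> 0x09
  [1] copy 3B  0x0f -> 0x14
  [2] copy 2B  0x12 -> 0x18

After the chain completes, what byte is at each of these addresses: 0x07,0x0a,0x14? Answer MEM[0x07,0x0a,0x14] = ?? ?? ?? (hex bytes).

MEM[0x07,0x0a,0x14] = 9f b6 43

#0 dst[0x09+7] := {0x06,0xb6,0x79,0x41,0xd1,0xdf,0x43}
#1 dst[0x14+3] := {0x43,0xa8,0x0d}
#2 dst[0x18+2] := {0xf2,0xc5}
query mem[0x07]=0x9f, mem[0x0a]=0xb6, mem[0x14]=0x43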